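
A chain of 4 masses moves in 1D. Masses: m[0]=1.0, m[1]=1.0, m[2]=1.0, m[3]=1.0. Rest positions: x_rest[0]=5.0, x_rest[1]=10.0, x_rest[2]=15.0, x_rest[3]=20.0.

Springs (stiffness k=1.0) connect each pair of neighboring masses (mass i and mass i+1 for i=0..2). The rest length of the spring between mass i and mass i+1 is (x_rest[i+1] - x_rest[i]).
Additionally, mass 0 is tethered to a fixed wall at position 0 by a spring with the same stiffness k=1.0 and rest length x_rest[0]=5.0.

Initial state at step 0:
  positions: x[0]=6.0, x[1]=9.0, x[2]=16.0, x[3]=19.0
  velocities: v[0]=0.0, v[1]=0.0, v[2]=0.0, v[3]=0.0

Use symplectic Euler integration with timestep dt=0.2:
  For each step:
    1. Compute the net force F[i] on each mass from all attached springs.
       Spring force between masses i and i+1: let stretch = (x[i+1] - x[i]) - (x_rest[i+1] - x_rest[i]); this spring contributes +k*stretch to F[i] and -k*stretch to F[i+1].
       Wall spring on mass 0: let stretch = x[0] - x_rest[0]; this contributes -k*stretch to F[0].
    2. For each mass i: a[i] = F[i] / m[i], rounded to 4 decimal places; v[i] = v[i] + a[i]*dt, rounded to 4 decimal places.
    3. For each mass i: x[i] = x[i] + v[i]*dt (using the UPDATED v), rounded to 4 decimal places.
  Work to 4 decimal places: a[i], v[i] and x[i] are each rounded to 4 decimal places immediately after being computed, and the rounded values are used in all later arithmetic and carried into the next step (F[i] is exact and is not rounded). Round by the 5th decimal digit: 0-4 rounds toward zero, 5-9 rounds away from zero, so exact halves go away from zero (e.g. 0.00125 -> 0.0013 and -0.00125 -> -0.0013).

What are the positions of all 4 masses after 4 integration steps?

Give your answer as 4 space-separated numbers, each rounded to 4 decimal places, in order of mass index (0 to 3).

Step 0: x=[6.0000 9.0000 16.0000 19.0000] v=[0.0000 0.0000 0.0000 0.0000]
Step 1: x=[5.8800 9.1600 15.8400 19.0800] v=[-0.6000 0.8000 -0.8000 0.4000]
Step 2: x=[5.6560 9.4560 15.5424 19.2304] v=[-1.1200 1.4800 -1.4880 0.7520]
Step 3: x=[5.3578 9.8435 15.1489 19.4333] v=[-1.4912 1.9373 -1.9677 1.0144]
Step 4: x=[5.0247 10.2637 14.7145 19.6648] v=[-1.6656 2.1012 -2.1719 1.1575]

Answer: 5.0247 10.2637 14.7145 19.6648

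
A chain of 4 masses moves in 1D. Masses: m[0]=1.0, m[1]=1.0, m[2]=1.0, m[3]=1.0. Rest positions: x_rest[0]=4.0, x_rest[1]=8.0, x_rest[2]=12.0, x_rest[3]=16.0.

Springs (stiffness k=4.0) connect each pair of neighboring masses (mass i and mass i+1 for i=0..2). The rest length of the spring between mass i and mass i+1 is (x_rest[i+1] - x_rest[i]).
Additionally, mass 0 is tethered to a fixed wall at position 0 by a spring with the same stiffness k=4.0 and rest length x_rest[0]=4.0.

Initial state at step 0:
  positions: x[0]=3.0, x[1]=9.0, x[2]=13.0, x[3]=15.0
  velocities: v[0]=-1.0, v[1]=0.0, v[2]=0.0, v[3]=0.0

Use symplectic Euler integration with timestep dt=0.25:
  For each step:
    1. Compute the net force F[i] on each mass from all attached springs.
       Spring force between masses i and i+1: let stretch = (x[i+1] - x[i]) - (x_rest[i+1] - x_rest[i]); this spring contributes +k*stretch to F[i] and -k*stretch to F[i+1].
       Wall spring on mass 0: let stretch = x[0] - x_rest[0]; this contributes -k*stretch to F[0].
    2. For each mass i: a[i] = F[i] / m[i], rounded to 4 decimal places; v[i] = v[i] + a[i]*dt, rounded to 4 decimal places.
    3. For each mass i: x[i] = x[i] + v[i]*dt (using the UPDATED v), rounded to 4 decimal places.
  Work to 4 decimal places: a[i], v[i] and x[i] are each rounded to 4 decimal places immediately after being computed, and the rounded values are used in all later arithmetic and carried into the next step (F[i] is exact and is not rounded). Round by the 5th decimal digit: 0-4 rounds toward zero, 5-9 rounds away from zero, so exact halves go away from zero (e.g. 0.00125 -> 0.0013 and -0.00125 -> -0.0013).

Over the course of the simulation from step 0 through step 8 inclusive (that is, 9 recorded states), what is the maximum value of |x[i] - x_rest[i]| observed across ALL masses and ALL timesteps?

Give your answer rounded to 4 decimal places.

Answer: 1.5049

Derivation:
Step 0: x=[3.0000 9.0000 13.0000 15.0000] v=[-1.0000 0.0000 0.0000 0.0000]
Step 1: x=[3.5000 8.5000 12.5000 15.5000] v=[2.0000 -2.0000 -2.0000 2.0000]
Step 2: x=[4.3750 7.7500 11.7500 16.2500] v=[3.5000 -3.0000 -3.0000 3.0000]
Step 3: x=[5.0000 7.1563 11.1250 16.8750] v=[2.5000 -2.3750 -2.5000 2.5000]
Step 4: x=[4.9141 7.0157 10.9453 17.0625] v=[-0.3437 -0.5626 -0.7187 0.7500]
Step 5: x=[4.1251 7.3321 11.3125 16.7207] v=[-3.1562 1.2654 1.4689 -1.3672]
Step 6: x=[3.1065 7.8418 12.0367 16.0269] v=[-4.0743 2.0388 2.8967 -2.7754]
Step 7: x=[2.4951 8.2164 12.7097 15.3355] v=[-2.4455 1.4984 2.6920 -2.7656]
Step 8: x=[2.6903 8.2840 12.9158 14.9877] v=[0.7807 0.2704 0.8245 -1.3914]
Max displacement = 1.5049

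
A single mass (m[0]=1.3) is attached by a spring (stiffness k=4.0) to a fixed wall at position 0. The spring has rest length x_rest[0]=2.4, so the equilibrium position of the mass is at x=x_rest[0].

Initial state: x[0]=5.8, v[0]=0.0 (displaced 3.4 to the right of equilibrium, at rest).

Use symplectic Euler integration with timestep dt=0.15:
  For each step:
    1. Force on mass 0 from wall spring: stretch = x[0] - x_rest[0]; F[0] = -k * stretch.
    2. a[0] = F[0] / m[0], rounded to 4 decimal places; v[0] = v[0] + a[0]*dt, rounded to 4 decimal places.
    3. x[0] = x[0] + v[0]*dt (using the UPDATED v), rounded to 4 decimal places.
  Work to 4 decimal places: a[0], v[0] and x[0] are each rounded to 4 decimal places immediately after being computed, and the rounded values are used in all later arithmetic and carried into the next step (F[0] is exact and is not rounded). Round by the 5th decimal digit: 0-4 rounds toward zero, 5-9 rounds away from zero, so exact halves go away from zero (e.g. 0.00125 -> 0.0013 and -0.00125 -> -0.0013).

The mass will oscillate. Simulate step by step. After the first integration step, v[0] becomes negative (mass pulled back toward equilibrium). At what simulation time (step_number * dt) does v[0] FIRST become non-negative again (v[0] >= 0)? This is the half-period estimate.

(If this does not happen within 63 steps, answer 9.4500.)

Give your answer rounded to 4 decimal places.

Step 0: x=[5.8000] v=[0.0000]
Step 1: x=[5.5646] v=[-1.5692]
Step 2: x=[5.1101] v=[-3.0298]
Step 3: x=[4.4680] v=[-4.2806]
Step 4: x=[3.6827] v=[-5.2351]
Step 5: x=[2.8086] v=[-5.8271]
Step 6: x=[1.9062] v=[-6.0157]
Step 7: x=[1.0380] v=[-5.7878]
Step 8: x=[0.2641] v=[-5.1592]
Step 9: x=[-0.3619] v=[-4.1734]
Step 10: x=[-0.7967] v=[-2.8987]
Step 11: x=[-1.0102] v=[-1.4233]
Step 12: x=[-0.9876] v=[0.1506]
First v>=0 after going negative at step 12, time=1.8000

Answer: 1.8000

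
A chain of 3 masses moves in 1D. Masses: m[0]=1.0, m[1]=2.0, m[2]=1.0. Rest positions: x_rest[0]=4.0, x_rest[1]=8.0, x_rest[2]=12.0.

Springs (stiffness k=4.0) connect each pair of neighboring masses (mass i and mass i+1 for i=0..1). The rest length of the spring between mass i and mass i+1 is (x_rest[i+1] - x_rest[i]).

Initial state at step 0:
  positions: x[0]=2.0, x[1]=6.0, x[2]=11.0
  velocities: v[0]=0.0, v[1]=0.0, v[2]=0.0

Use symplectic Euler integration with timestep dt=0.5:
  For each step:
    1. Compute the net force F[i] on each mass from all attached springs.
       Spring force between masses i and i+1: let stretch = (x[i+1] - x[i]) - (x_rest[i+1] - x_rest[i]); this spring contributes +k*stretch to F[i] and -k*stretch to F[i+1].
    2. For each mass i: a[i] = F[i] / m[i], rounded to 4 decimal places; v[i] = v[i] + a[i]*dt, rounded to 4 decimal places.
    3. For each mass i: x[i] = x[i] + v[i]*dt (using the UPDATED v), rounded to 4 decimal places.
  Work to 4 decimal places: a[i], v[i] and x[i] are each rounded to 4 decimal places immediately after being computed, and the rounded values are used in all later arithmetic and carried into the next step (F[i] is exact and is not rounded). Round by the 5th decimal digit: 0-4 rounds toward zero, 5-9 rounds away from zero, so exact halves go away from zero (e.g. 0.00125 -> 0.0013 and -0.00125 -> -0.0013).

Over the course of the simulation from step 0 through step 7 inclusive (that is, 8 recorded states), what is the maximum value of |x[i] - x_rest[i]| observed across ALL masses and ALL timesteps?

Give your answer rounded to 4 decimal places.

Step 0: x=[2.0000 6.0000 11.0000] v=[0.0000 0.0000 0.0000]
Step 1: x=[2.0000 6.5000 10.0000] v=[0.0000 1.0000 -2.0000]
Step 2: x=[2.5000 6.5000 9.5000] v=[1.0000 0.0000 -1.0000]
Step 3: x=[3.0000 6.0000 10.0000] v=[1.0000 -1.0000 1.0000]
Step 4: x=[2.5000 6.0000 10.5000] v=[-1.0000 0.0000 1.0000]
Step 5: x=[1.5000 6.5000 10.5000] v=[-2.0000 1.0000 0.0000]
Step 6: x=[1.5000 6.5000 10.5000] v=[0.0000 0.0000 0.0000]
Step 7: x=[2.5000 6.0000 10.5000] v=[2.0000 -1.0000 0.0000]
Max displacement = 2.5000

Answer: 2.5000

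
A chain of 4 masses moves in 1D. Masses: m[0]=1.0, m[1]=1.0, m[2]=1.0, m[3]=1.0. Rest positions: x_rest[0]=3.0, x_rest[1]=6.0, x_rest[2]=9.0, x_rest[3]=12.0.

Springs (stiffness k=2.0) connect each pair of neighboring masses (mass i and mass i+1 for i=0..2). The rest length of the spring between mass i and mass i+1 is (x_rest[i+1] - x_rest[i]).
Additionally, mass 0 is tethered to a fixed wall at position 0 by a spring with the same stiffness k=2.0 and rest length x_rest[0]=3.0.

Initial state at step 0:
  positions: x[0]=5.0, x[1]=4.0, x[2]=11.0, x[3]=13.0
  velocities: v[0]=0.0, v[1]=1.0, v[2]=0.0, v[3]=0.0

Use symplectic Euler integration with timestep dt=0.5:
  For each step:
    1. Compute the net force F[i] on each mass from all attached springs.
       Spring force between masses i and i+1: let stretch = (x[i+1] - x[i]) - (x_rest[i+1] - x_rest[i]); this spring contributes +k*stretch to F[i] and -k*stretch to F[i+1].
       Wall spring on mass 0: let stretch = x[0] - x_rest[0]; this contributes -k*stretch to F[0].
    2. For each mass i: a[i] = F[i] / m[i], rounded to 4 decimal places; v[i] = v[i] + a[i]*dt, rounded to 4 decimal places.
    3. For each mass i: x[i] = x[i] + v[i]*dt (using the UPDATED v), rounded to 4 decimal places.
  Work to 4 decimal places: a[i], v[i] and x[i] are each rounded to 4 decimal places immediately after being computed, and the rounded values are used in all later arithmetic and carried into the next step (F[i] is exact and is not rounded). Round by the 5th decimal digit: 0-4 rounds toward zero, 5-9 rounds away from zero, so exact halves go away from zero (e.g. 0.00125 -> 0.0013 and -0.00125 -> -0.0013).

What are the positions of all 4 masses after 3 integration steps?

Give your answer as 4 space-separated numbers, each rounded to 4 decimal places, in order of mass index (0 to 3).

Answer: 4.1250 6.1250 11.3750 11.7500

Derivation:
Step 0: x=[5.0000 4.0000 11.0000 13.0000] v=[0.0000 1.0000 0.0000 0.0000]
Step 1: x=[2.0000 8.5000 8.5000 13.5000] v=[-6.0000 9.0000 -5.0000 1.0000]
Step 2: x=[1.2500 9.7500 8.5000 13.0000] v=[-1.5000 2.5000 0.0000 -1.0000]
Step 3: x=[4.1250 6.1250 11.3750 11.7500] v=[5.7500 -7.2500 5.7500 -2.5000]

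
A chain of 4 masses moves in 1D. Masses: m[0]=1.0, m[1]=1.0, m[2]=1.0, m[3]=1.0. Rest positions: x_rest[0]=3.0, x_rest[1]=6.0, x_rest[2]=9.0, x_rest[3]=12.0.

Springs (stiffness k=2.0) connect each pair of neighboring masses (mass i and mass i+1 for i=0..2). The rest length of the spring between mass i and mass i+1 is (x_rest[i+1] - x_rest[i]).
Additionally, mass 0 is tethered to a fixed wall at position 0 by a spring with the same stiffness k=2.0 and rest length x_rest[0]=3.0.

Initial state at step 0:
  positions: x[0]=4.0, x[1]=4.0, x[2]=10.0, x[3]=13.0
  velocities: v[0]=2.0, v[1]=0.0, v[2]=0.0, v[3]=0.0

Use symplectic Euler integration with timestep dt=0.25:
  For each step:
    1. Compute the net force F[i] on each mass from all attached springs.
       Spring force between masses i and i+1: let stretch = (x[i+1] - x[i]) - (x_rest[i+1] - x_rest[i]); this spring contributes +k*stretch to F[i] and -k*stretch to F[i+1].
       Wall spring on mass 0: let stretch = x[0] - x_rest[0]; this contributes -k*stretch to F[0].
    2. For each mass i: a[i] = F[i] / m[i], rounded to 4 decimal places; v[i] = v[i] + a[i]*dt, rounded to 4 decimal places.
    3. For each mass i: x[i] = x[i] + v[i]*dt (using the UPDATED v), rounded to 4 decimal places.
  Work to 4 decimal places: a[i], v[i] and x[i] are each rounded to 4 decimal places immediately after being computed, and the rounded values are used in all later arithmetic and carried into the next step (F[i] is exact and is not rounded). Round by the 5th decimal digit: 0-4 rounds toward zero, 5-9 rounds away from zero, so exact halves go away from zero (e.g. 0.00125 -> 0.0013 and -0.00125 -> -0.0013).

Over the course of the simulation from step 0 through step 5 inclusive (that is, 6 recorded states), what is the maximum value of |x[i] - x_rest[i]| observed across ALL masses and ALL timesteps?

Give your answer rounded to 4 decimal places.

Step 0: x=[4.0000 4.0000 10.0000 13.0000] v=[2.0000 0.0000 0.0000 0.0000]
Step 1: x=[4.0000 4.7500 9.6250 13.0000] v=[0.0000 3.0000 -1.5000 0.0000]
Step 2: x=[3.5938 6.0156 9.0625 12.9531] v=[-1.6250 5.0625 -2.2500 -0.1875]
Step 3: x=[3.0411 7.3594 8.6055 12.7949] v=[-2.2110 5.3751 -1.8282 -0.6328]
Step 4: x=[2.6480 8.3192 8.5164 12.4880] v=[-1.5724 3.8390 -0.3566 -1.2275]
Step 5: x=[2.6328 8.5947 8.8991 12.0597] v=[-0.0608 1.1020 1.5306 -1.7133]
Max displacement = 2.5947

Answer: 2.5947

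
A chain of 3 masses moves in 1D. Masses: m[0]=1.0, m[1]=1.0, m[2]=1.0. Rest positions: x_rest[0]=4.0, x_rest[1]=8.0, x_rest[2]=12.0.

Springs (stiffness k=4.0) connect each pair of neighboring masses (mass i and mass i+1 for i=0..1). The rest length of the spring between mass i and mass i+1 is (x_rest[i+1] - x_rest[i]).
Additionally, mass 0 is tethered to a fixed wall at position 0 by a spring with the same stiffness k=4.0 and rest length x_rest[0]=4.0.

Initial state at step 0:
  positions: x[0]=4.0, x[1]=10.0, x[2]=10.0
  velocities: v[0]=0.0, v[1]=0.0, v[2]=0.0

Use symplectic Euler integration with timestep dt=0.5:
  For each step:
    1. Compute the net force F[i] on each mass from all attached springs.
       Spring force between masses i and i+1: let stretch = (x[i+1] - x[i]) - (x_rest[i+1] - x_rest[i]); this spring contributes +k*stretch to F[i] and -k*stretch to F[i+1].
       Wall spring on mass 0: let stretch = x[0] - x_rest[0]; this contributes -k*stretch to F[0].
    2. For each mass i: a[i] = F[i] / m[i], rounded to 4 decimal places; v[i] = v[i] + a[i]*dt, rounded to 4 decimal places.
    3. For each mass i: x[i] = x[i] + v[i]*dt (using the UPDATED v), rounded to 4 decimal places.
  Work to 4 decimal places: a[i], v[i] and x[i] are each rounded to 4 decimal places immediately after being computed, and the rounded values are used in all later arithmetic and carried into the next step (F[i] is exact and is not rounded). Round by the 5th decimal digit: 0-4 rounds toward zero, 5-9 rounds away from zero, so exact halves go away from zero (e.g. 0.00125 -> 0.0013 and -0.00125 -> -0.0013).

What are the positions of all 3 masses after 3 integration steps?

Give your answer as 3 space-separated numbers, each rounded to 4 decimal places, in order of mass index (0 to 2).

Step 0: x=[4.0000 10.0000 10.0000] v=[0.0000 0.0000 0.0000]
Step 1: x=[6.0000 4.0000 14.0000] v=[4.0000 -12.0000 8.0000]
Step 2: x=[0.0000 10.0000 12.0000] v=[-12.0000 12.0000 -4.0000]
Step 3: x=[4.0000 8.0000 12.0000] v=[8.0000 -4.0000 0.0000]

Answer: 4.0000 8.0000 12.0000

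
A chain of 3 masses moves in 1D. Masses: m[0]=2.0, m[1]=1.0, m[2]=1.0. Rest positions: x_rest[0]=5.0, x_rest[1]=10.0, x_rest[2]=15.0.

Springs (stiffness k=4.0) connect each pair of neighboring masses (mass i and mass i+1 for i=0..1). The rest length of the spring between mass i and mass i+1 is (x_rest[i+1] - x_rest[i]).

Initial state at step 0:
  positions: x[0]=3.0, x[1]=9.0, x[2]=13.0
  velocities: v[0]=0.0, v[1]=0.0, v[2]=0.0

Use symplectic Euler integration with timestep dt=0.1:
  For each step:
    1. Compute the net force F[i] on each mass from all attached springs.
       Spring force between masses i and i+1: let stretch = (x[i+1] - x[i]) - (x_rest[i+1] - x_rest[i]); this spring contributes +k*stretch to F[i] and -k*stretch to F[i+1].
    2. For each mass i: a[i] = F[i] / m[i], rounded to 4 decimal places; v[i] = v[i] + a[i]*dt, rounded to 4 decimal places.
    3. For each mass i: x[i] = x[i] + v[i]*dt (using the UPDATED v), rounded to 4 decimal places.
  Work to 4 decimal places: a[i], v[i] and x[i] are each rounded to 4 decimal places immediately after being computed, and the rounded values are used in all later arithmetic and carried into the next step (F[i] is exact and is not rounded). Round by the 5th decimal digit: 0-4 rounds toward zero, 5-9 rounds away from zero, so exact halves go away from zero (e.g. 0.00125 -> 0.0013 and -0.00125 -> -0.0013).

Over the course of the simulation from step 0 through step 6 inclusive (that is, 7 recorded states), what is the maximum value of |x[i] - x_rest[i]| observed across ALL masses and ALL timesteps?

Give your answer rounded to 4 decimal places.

Answer: 2.1412

Derivation:
Step 0: x=[3.0000 9.0000 13.0000] v=[0.0000 0.0000 0.0000]
Step 1: x=[3.0200 8.9200 13.0400] v=[0.2000 -0.8000 0.4000]
Step 2: x=[3.0580 8.7688 13.1152] v=[0.3800 -1.5120 0.7520]
Step 3: x=[3.1102 8.5630 13.2165] v=[0.5222 -2.0578 1.0134]
Step 4: x=[3.1715 8.3253 13.3317] v=[0.6128 -2.3775 1.1520]
Step 5: x=[3.2359 8.0817 13.4466] v=[0.6436 -2.4365 1.1494]
Step 6: x=[3.2972 7.8588 13.5469] v=[0.6128 -2.2289 1.0034]
Max displacement = 2.1412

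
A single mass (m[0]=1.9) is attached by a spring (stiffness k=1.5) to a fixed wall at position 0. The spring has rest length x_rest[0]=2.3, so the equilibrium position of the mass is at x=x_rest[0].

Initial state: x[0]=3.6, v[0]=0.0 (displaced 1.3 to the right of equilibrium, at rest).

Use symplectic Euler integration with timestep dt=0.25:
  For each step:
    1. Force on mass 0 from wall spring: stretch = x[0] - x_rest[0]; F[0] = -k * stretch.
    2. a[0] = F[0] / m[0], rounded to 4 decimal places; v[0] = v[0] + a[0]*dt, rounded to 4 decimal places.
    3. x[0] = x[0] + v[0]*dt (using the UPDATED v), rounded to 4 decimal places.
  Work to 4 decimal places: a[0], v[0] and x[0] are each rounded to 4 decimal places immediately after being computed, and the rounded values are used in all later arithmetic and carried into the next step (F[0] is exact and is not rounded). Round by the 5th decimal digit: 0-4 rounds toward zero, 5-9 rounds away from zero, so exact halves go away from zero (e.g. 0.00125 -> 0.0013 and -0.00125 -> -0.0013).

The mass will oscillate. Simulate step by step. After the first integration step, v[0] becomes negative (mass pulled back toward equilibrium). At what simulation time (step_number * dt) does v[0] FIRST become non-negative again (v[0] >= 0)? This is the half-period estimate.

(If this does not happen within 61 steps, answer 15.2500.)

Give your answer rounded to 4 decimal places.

Answer: 3.7500

Derivation:
Step 0: x=[3.6000] v=[0.0000]
Step 1: x=[3.5359] v=[-0.2566]
Step 2: x=[3.4108] v=[-0.5005]
Step 3: x=[3.2309] v=[-0.7197]
Step 4: x=[3.0051] v=[-0.9034]
Step 5: x=[2.7445] v=[-1.0426]
Step 6: x=[2.4619] v=[-1.1303]
Step 7: x=[2.1713] v=[-1.1623]
Step 8: x=[1.8871] v=[-1.1369]
Step 9: x=[1.6233] v=[-1.0554]
Step 10: x=[1.3928] v=[-0.9219]
Step 11: x=[1.2071] v=[-0.7429]
Step 12: x=[1.0753] v=[-0.5272]
Step 13: x=[1.0039] v=[-0.2855]
Step 14: x=[0.9965] v=[-0.0297]
Step 15: x=[1.0534] v=[0.2276]
First v>=0 after going negative at step 15, time=3.7500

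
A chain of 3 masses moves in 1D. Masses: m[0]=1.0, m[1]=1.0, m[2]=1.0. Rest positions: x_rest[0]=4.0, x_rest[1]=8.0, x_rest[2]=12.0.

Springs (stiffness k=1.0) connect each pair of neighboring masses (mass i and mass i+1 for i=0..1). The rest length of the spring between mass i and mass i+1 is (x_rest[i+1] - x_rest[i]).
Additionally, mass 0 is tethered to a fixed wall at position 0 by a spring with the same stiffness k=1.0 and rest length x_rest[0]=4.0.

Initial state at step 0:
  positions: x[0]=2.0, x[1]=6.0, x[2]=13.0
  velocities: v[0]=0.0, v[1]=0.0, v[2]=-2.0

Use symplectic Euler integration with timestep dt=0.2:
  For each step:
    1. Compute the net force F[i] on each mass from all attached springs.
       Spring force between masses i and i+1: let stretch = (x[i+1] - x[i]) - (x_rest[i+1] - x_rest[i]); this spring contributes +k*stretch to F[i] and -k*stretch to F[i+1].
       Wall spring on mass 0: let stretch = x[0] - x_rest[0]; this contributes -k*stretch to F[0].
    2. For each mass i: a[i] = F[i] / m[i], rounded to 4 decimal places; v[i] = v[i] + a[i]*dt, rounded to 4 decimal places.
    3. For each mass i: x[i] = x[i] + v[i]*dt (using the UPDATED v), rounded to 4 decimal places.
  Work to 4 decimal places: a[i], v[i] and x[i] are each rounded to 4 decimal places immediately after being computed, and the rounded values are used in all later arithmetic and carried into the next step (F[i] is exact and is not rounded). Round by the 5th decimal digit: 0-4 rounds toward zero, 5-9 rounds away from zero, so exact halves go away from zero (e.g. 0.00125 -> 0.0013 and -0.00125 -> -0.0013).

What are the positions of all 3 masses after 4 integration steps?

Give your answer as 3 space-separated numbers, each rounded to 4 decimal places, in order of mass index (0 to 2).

Step 0: x=[2.0000 6.0000 13.0000] v=[0.0000 0.0000 -2.0000]
Step 1: x=[2.0800 6.1200 12.4800] v=[0.4000 0.6000 -2.6000]
Step 2: x=[2.2384 6.3328 11.8656] v=[0.7920 1.0640 -3.0720]
Step 3: x=[2.4710 6.6031 11.1899] v=[1.1632 1.3517 -3.3786]
Step 4: x=[2.7701 6.8916 10.4907] v=[1.4954 1.4426 -3.4960]

Answer: 2.7701 6.8916 10.4907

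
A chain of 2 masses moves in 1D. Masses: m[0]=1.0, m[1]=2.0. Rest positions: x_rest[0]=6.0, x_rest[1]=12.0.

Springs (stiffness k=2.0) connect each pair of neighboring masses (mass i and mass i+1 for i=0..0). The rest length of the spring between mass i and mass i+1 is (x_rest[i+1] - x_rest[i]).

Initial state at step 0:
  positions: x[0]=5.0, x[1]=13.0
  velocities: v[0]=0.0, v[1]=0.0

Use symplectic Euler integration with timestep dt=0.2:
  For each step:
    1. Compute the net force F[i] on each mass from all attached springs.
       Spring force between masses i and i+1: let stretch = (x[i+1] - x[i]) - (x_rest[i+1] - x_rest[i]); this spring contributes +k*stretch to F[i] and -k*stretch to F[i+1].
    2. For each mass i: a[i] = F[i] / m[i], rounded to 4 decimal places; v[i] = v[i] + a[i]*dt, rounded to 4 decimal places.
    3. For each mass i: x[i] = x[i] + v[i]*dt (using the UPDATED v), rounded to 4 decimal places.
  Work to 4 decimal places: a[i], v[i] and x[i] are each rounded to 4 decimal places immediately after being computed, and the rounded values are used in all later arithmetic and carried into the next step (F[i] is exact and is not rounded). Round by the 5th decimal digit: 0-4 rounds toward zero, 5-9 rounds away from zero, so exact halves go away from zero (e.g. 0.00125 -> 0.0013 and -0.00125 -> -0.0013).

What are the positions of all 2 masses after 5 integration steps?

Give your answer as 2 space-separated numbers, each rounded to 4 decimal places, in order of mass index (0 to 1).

Step 0: x=[5.0000 13.0000] v=[0.0000 0.0000]
Step 1: x=[5.1600 12.9200] v=[0.8000 -0.4000]
Step 2: x=[5.4608 12.7696] v=[1.5040 -0.7520]
Step 3: x=[5.8663 12.5668] v=[2.0275 -1.0138]
Step 4: x=[6.3278 12.3360] v=[2.3077 -1.1539]
Step 5: x=[6.7900 12.1049] v=[2.3110 -1.1555]

Answer: 6.7900 12.1049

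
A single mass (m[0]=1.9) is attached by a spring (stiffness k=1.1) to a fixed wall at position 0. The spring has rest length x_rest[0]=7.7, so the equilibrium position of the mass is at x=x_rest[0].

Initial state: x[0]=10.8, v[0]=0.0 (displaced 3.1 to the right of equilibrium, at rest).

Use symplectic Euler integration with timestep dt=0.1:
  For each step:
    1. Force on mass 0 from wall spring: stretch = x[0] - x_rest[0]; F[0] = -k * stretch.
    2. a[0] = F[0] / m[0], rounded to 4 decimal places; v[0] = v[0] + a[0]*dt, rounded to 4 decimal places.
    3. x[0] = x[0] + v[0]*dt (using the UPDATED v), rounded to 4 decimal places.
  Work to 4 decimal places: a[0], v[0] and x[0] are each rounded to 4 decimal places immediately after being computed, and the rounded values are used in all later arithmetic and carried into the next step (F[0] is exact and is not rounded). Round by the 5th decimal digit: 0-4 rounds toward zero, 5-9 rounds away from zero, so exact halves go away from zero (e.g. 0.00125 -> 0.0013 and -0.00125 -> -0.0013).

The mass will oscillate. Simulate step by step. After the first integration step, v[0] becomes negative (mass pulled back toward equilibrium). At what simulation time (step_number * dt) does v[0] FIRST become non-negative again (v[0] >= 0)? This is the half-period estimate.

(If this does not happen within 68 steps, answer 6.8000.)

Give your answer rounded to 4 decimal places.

Step 0: x=[10.8000] v=[0.0000]
Step 1: x=[10.7821] v=[-0.1795]
Step 2: x=[10.7463] v=[-0.3579]
Step 3: x=[10.6929] v=[-0.5343]
Step 4: x=[10.6221] v=[-0.7076]
Step 5: x=[10.5344] v=[-0.8768]
Step 6: x=[10.4303] v=[-1.0409]
Step 7: x=[10.3104] v=[-1.1990]
Step 8: x=[10.1754] v=[-1.3501]
Step 9: x=[10.0261] v=[-1.4934]
Step 10: x=[9.8633] v=[-1.6281]
Step 11: x=[9.6880] v=[-1.7533]
Step 12: x=[9.5012] v=[-1.8684]
Step 13: x=[9.3039] v=[-1.9727]
Step 14: x=[9.0973] v=[-2.0656]
Step 15: x=[8.8827] v=[-2.1465]
Step 16: x=[8.6612] v=[-2.2150]
Step 17: x=[8.4341] v=[-2.2707]
Step 18: x=[8.2028] v=[-2.3132]
Step 19: x=[7.9686] v=[-2.3423]
Step 20: x=[7.7328] v=[-2.3579]
Step 21: x=[7.4968] v=[-2.3598]
Step 22: x=[7.2620] v=[-2.3480]
Step 23: x=[7.0297] v=[-2.3226]
Step 24: x=[6.8013] v=[-2.2838]
Step 25: x=[6.5781] v=[-2.2318]
Step 26: x=[6.3614] v=[-2.1669]
Step 27: x=[6.1525] v=[-2.0894]
Step 28: x=[5.9525] v=[-1.9998]
Step 29: x=[5.7626] v=[-1.8986]
Step 30: x=[5.5840] v=[-1.7864]
Step 31: x=[5.4176] v=[-1.6639]
Step 32: x=[5.2644] v=[-1.5318]
Step 33: x=[5.1253] v=[-1.3908]
Step 34: x=[5.0011] v=[-1.2417]
Step 35: x=[4.8926] v=[-1.0855]
Step 36: x=[4.8003] v=[-0.9230]
Step 37: x=[4.7248] v=[-0.7551]
Step 38: x=[4.6665] v=[-0.5829]
Step 39: x=[4.6258] v=[-0.4073]
Step 40: x=[4.6029] v=[-0.2293]
Step 41: x=[4.5979] v=[-0.0500]
Step 42: x=[4.6109] v=[0.1296]
First v>=0 after going negative at step 42, time=4.2000

Answer: 4.2000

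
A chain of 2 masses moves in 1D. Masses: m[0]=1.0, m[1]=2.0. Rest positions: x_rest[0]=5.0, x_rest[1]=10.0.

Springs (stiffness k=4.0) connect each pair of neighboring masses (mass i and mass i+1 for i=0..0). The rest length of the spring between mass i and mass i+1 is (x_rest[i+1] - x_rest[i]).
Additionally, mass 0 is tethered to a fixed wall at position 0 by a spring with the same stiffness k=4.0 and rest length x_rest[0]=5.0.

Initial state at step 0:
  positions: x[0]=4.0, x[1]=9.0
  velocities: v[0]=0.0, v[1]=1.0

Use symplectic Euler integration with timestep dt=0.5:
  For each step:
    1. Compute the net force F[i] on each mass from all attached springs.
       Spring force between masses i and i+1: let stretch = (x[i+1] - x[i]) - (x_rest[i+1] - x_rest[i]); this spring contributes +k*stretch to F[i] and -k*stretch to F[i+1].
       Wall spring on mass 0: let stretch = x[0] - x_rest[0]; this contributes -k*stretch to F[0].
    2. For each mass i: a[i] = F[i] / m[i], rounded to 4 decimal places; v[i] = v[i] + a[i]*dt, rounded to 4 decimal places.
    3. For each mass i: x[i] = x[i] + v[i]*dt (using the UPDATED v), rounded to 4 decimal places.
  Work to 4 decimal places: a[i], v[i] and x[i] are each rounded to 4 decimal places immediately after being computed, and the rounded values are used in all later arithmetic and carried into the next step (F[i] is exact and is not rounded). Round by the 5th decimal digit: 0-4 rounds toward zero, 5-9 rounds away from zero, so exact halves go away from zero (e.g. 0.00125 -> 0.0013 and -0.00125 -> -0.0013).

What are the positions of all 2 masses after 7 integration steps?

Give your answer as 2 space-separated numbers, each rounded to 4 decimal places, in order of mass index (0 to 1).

Answer: 5.0782 11.0079

Derivation:
Step 0: x=[4.0000 9.0000] v=[0.0000 1.0000]
Step 1: x=[5.0000 9.5000] v=[2.0000 1.0000]
Step 2: x=[5.5000 10.2500] v=[1.0000 1.5000]
Step 3: x=[5.2500 11.1250] v=[-0.5000 1.7500]
Step 4: x=[5.6250 11.5625] v=[0.7500 0.8750]
Step 5: x=[6.3125 11.5313] v=[1.3750 -0.0625]
Step 6: x=[5.9063 11.3907] v=[-0.8124 -0.2813]
Step 7: x=[5.0782 11.0079] v=[-1.6562 -0.7657]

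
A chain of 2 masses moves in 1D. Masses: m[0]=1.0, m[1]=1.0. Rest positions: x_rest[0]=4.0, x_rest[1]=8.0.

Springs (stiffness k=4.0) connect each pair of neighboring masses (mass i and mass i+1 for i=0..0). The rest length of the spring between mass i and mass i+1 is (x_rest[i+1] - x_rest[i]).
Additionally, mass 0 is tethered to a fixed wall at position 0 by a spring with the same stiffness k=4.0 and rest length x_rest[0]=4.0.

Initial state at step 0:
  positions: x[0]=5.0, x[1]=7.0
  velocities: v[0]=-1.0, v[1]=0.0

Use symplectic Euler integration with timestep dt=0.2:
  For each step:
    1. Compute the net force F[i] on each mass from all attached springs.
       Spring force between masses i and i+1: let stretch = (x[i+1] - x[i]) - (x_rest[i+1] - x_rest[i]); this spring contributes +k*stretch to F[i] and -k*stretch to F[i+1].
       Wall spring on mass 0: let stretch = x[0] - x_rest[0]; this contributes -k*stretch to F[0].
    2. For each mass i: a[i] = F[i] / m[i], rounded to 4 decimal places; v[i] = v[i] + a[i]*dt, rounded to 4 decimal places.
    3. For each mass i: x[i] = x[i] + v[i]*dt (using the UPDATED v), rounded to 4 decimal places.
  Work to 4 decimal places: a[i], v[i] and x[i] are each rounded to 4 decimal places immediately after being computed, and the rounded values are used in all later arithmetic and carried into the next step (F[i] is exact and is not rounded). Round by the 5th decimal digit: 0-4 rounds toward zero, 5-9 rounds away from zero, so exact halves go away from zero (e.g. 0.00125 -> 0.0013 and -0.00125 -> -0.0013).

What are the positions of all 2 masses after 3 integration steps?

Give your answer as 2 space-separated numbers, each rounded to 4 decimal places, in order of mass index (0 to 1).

Answer: 2.6884 8.2206

Derivation:
Step 0: x=[5.0000 7.0000] v=[-1.0000 0.0000]
Step 1: x=[4.3200 7.3200] v=[-3.4000 1.6000]
Step 2: x=[3.4288 7.8000] v=[-4.4560 2.4000]
Step 3: x=[2.6884 8.2206] v=[-3.7021 2.1030]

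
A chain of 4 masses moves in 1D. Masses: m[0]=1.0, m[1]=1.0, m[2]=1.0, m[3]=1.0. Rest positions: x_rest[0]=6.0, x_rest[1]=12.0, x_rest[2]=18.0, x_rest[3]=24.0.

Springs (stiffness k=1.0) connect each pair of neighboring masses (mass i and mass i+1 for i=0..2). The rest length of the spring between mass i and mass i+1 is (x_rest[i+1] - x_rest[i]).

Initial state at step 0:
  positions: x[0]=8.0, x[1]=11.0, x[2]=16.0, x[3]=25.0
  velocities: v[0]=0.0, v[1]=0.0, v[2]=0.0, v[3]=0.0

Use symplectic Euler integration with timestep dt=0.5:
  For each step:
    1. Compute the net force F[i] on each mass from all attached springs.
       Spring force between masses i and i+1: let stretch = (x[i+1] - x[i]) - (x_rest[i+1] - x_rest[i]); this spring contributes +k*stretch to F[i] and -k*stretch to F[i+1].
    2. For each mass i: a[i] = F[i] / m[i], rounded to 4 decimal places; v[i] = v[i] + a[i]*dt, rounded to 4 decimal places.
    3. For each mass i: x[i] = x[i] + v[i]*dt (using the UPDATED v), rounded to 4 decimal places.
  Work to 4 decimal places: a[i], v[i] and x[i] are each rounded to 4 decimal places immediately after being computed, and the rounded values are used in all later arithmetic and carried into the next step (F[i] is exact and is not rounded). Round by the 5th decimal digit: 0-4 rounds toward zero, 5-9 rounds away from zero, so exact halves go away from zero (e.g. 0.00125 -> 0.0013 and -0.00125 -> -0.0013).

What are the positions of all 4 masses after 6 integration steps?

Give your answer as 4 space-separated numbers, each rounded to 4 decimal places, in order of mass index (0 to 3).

Answer: 5.3663 12.1006 17.9464 24.5871

Derivation:
Step 0: x=[8.0000 11.0000 16.0000 25.0000] v=[0.0000 0.0000 0.0000 0.0000]
Step 1: x=[7.2500 11.5000 17.0000 24.2500] v=[-1.5000 1.0000 2.0000 -1.5000]
Step 2: x=[6.0625 12.3125 18.4375 23.1875] v=[-2.3750 1.6250 2.8750 -2.1250]
Step 3: x=[4.9375 13.0938 19.5313 22.4375] v=[-2.2500 1.5625 2.1875 -1.5000]
Step 4: x=[4.3516 13.4454 19.7423 22.4610] v=[-1.1719 0.7031 0.4219 0.0469]
Step 5: x=[4.5391 13.0977 19.0587 23.3048] v=[0.3750 -0.6954 -1.3672 1.6876]
Step 6: x=[5.3663 12.1006 17.9464 24.5871] v=[1.6543 -1.9942 -2.2247 2.5646]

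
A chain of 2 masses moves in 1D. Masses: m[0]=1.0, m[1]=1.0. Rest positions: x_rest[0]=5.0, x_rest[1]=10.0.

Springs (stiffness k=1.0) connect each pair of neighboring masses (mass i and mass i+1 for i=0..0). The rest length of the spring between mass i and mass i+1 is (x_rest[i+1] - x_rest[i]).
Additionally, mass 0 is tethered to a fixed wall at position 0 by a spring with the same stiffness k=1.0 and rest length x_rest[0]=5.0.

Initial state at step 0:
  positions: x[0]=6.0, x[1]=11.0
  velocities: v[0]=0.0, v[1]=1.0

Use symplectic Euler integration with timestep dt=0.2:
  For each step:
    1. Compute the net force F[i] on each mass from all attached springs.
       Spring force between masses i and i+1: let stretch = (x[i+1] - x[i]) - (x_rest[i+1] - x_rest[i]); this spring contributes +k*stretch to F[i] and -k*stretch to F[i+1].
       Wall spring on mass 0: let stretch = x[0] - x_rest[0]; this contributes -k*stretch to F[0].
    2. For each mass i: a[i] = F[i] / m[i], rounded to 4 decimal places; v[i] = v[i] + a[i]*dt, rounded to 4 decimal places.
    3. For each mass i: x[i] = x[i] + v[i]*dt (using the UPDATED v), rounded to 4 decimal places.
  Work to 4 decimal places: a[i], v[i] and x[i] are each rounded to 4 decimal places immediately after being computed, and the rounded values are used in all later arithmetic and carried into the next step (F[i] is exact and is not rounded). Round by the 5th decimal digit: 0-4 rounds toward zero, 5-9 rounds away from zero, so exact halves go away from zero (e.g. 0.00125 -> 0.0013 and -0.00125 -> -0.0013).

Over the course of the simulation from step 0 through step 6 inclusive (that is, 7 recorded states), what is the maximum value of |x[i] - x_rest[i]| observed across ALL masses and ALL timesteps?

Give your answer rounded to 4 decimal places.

Step 0: x=[6.0000 11.0000] v=[0.0000 1.0000]
Step 1: x=[5.9600 11.2000] v=[-0.2000 1.0000]
Step 2: x=[5.8912 11.3904] v=[-0.3440 0.9520]
Step 3: x=[5.8067 11.5608] v=[-0.4224 0.8522]
Step 4: x=[5.7201 11.7011] v=[-0.4329 0.7014]
Step 5: x=[5.6440 11.8021] v=[-0.3807 0.5052]
Step 6: x=[5.5884 11.8568] v=[-0.2779 0.2736]
Max displacement = 1.8568

Answer: 1.8568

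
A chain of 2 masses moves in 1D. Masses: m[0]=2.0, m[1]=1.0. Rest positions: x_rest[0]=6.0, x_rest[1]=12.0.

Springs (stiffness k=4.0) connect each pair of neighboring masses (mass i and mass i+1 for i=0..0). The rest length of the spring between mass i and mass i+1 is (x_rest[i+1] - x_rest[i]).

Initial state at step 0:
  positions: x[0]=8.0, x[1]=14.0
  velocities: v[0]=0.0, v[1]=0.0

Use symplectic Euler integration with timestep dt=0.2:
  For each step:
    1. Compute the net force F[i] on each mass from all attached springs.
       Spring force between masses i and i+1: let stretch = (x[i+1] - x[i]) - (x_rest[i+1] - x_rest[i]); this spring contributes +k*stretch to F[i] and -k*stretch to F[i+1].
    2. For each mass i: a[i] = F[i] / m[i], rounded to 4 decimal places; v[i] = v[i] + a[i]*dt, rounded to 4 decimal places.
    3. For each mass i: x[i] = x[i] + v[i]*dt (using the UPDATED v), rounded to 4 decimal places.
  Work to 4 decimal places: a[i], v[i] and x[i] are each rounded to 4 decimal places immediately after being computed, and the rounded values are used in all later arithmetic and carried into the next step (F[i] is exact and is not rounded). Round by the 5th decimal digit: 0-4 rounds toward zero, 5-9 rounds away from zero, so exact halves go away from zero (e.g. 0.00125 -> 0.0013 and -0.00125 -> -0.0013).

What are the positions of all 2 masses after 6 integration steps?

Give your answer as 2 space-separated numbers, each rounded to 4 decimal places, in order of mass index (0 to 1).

Answer: 8.0000 14.0000

Derivation:
Step 0: x=[8.0000 14.0000] v=[0.0000 0.0000]
Step 1: x=[8.0000 14.0000] v=[0.0000 0.0000]
Step 2: x=[8.0000 14.0000] v=[0.0000 0.0000]
Step 3: x=[8.0000 14.0000] v=[0.0000 0.0000]
Step 4: x=[8.0000 14.0000] v=[0.0000 0.0000]
Step 5: x=[8.0000 14.0000] v=[0.0000 0.0000]
Step 6: x=[8.0000 14.0000] v=[0.0000 0.0000]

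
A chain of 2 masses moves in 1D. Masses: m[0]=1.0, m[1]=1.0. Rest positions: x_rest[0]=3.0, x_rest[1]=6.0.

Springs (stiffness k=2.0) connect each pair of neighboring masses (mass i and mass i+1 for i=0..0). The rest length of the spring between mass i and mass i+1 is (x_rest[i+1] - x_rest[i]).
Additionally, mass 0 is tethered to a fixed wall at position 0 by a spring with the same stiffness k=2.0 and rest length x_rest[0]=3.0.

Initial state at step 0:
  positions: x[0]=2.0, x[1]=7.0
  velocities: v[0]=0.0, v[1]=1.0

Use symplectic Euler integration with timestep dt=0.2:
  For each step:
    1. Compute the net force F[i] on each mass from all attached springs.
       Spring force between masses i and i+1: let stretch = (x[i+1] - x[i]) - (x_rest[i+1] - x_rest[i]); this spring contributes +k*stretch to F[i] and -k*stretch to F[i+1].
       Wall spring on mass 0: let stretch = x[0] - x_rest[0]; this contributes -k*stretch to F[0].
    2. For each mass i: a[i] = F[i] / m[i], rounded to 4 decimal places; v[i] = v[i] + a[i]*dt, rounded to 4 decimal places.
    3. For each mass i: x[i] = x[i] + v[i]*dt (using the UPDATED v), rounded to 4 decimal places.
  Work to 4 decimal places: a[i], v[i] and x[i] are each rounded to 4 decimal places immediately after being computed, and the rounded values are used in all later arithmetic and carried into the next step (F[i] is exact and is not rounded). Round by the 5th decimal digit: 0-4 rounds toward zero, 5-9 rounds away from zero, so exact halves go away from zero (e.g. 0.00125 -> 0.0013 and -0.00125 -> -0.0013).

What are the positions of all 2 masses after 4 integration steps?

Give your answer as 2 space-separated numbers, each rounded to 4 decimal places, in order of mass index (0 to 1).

Answer: 3.8428 6.4896

Derivation:
Step 0: x=[2.0000 7.0000] v=[0.0000 1.0000]
Step 1: x=[2.2400 7.0400] v=[1.2000 0.2000]
Step 2: x=[2.6848 6.9360] v=[2.2240 -0.5200]
Step 3: x=[3.2549 6.7319] v=[2.8506 -1.0205]
Step 4: x=[3.8428 6.4896] v=[2.9394 -1.2113]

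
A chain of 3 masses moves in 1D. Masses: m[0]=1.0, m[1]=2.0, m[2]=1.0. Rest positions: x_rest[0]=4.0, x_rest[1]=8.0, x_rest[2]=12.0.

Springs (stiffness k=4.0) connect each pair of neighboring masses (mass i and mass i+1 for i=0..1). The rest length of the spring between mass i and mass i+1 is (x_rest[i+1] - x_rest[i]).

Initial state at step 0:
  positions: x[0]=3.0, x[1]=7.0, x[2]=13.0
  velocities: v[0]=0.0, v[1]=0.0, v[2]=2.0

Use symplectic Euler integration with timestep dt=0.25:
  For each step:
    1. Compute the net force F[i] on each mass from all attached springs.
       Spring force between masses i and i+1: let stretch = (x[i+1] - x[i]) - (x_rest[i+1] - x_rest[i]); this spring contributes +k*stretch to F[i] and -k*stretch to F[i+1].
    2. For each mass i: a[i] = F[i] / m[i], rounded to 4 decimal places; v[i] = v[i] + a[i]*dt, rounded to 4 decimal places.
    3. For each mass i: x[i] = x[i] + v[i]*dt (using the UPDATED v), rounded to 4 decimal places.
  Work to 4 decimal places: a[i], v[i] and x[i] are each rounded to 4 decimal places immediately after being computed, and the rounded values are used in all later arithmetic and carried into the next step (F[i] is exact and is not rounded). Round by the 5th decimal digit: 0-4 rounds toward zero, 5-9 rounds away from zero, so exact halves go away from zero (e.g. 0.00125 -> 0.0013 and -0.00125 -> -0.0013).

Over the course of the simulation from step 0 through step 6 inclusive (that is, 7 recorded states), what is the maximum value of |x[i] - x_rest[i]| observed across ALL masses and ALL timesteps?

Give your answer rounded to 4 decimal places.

Step 0: x=[3.0000 7.0000 13.0000] v=[0.0000 0.0000 2.0000]
Step 1: x=[3.0000 7.2500 13.0000] v=[0.0000 1.0000 0.0000]
Step 2: x=[3.0625 7.6875 12.5625] v=[0.2500 1.7500 -1.7500]
Step 3: x=[3.2813 8.1563 11.9063] v=[0.8750 1.8750 -2.6250]
Step 4: x=[3.7188 8.4844 11.3126] v=[1.7500 1.3125 -2.3750]
Step 5: x=[4.3477 8.5704 11.0118] v=[2.5156 0.3438 -1.2032]
Step 6: x=[5.0323 8.4337 11.1007] v=[2.7383 -0.5469 0.3554]
Max displacement = 1.0323

Answer: 1.0323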